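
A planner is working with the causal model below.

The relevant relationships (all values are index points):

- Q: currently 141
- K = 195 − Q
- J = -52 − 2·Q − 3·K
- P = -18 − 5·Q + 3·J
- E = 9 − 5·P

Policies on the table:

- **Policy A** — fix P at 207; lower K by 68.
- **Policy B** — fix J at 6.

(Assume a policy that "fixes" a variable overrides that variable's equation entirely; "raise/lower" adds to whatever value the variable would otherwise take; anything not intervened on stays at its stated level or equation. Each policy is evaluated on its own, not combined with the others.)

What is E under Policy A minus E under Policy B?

-4560

Policy A (P := 207, K − 68):
  Q = 141
  K = 195 − 141 (−68 from intervention) = -14
  J = -52 − 2·141 − 3·(-14) = -292
  P = 207
  E = 9 − 5·207 = -1026
Policy B (J := 6):
  Q = 141
  K = 195 − 141 = 54
  J = 6
  P = -18 − 5·141 + 3·6 = -705
  E = 9 − 5·(-705) = 3534
E: -1026 − 3534 = -4560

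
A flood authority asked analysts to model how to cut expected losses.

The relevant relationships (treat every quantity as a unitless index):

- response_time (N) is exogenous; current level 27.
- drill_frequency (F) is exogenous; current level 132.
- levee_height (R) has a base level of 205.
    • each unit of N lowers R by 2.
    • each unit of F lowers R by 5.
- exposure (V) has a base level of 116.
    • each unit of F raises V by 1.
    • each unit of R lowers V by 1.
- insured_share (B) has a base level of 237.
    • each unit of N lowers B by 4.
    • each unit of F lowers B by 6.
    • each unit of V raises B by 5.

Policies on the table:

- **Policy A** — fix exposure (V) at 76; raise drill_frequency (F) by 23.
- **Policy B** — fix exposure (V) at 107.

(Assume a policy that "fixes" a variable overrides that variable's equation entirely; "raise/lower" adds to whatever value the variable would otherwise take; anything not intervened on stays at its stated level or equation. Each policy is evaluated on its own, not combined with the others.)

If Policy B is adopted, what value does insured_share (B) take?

Policy B (V := 107):
  N = 27
  F = 132
  R = 205 − 2·27 − 5·132 = -509
  V = 107
  B = 237 − 4·27 − 6·132 + 5·107 = -128

-128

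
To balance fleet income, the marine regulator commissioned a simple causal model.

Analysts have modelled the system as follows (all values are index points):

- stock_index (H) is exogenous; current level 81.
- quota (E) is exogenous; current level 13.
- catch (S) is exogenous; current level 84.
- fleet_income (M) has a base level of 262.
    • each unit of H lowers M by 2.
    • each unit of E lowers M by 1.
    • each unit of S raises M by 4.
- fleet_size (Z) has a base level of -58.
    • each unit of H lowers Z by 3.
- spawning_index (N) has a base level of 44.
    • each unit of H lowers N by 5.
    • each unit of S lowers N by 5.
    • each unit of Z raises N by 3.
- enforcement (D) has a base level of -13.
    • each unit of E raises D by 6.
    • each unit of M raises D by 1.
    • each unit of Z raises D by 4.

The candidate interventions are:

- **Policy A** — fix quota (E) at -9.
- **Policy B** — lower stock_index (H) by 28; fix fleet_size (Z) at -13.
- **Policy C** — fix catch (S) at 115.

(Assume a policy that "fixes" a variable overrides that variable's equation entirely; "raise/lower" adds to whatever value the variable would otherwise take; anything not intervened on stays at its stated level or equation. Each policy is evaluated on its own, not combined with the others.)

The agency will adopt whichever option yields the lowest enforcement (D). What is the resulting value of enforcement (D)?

Policy A (E := -9):
  H = 81
  E = -9
  S = 84
  M = 262 − 2·81 − (-9) + 4·84 = 445
  Z = -58 − 3·81 = -301
  D = -13 + 6·(-9) + 445 + 4·(-301) = -826
Policy B (H − 28, Z := -13):
  H = 81 − 28 = 53
  E = 13
  S = 84
  M = 262 − 2·53 − 13 + 4·84 = 479
  Z = -13
  D = -13 + 6·13 + 479 + 4·(-13) = 492
Policy C (S := 115):
  H = 81
  E = 13
  S = 115
  M = 262 − 2·81 − 13 + 4·115 = 547
  Z = -58 − 3·81 = -301
  D = -13 + 6·13 + 547 + 4·(-301) = -592
Comparing — Policy A: D=-826, Policy B: D=492, Policy C: D=-592. Lowest is -826 (Policy A).

-826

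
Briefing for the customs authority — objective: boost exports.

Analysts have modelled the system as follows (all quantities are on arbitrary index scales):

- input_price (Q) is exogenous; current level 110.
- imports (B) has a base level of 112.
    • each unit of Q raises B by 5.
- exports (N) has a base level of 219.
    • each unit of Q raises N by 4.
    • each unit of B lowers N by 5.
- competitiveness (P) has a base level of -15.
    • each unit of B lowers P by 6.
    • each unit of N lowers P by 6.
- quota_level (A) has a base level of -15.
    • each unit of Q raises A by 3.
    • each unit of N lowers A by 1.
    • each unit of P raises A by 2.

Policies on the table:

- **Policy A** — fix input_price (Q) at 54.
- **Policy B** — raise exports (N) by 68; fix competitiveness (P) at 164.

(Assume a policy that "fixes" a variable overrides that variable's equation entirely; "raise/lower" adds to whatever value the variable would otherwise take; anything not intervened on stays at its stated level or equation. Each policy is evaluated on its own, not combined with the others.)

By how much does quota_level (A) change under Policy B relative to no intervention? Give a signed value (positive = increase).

-23578

Baseline:
  Q = 110
  B = 112 + 5·110 = 662
  N = 219 + 4·110 − 5·662 = -2651
  P = -15 − 6·662 − 6·(-2651) = 11919
  A = -15 + 3·110 − (-2651) + 2·11919 = 26804
Policy B (N + 68, P := 164):
  Q = 110
  B = 112 + 5·110 = 662
  N = 219 + 4·110 − 5·662 (+68 from intervention) = -2583
  P = 164
  A = -15 + 3·110 − (-2583) + 2·164 = 3226
Change in A: 3226 − 26804 = -23578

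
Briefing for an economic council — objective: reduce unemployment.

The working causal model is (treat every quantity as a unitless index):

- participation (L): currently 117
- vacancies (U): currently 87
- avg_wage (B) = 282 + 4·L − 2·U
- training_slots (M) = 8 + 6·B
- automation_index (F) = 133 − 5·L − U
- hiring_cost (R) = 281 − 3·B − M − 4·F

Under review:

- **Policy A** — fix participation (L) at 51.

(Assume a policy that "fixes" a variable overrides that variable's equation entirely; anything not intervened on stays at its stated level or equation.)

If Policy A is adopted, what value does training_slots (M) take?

Policy A (L := 51):
  L = 51
  U = 87
  B = 282 + 4·51 − 2·87 = 312
  M = 8 + 6·312 = 1880

1880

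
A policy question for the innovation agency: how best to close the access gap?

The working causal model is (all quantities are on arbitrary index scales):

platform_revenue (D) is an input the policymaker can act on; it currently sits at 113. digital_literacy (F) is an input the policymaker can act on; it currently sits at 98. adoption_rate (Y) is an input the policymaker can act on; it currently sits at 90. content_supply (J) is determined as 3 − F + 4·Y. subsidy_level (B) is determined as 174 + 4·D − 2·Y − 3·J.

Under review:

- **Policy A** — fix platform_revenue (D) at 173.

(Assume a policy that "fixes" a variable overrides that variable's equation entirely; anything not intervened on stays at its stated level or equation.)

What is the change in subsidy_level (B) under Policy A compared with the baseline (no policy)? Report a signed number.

Baseline:
  D = 113
  F = 98
  Y = 90
  J = 3 − 98 + 4·90 = 265
  B = 174 + 4·113 − 2·90 − 3·265 = -349
Policy A (D := 173):
  D = 173
  F = 98
  Y = 90
  J = 3 − 98 + 4·90 = 265
  B = 174 + 4·173 − 2·90 − 3·265 = -109
Change in B: -109 − (-349) = 240

240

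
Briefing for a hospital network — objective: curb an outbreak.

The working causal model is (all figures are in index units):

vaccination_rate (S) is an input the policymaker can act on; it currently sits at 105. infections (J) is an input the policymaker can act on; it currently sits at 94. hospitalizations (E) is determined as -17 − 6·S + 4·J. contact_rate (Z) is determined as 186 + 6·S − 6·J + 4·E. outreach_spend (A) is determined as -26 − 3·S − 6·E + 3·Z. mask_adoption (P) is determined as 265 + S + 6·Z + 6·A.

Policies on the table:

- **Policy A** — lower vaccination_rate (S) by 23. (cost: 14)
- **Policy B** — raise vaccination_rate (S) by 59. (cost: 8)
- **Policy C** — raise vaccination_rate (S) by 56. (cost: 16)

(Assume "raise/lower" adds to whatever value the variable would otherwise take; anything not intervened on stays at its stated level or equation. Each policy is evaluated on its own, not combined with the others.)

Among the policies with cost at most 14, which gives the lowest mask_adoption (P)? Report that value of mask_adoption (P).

Policy A (S − 23):
  S = 105 − 23 = 82
  J = 94
  E = -17 − 6·82 + 4·94 = -133
  Z = 186 + 6·82 − 6·94 + 4·(-133) = -418
  A = -26 − 3·82 − 6·(-133) + 3·(-418) = -728
  P = 265 + 82 + 6·(-418) + 6·(-728) = -6529
Policy B (S + 59):
  S = 105 + 59 = 164
  J = 94
  E = -17 − 6·164 + 4·94 = -625
  Z = 186 + 6·164 − 6·94 + 4·(-625) = -1894
  A = -26 − 3·164 − 6·(-625) + 3·(-1894) = -2450
  P = 265 + 164 + 6·(-1894) + 6·(-2450) = -25635
Comparing — Policy A: P=-6529, Policy B: P=-25635. Lowest is -25635 (Policy B).

-25635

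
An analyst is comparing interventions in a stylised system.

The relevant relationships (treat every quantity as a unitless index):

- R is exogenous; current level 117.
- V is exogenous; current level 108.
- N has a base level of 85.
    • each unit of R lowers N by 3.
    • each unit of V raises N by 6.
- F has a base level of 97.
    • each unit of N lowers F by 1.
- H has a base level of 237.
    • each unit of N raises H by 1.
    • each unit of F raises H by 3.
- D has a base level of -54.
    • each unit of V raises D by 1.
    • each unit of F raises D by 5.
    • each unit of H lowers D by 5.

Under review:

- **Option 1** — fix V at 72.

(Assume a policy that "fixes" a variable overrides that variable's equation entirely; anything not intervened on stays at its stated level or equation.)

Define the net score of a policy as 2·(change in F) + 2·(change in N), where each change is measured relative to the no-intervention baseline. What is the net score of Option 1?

0

Baseline:
  R = 117
  V = 108
  N = 85 − 3·117 + 6·108 = 382
  F = 97 − 382 = -285
Option 1 (V := 72):
  R = 117
  V = 72
  N = 85 − 3·117 + 6·72 = 166
  F = 97 − 166 = -69
ΔF = -69 − (-285) = 216; ΔN = 166 − 382 = -216
Score = 2·216 + 2·(-216) = 0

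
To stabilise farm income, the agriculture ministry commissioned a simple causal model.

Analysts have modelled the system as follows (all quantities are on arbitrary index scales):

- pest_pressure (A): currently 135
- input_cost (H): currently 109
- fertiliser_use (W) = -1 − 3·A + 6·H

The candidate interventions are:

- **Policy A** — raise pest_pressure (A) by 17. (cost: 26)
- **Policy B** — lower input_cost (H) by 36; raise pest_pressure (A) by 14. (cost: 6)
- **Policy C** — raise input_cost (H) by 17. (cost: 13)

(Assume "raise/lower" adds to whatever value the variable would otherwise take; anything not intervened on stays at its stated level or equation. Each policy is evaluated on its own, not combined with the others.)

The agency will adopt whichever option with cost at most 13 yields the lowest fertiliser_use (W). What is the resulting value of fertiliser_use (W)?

Policy B (H − 36, A + 14):
  A = 135 + 14 = 149
  H = 109 − 36 = 73
  W = -1 − 3·149 + 6·73 = -10
Policy C (H + 17):
  A = 135
  H = 109 + 17 = 126
  W = -1 − 3·135 + 6·126 = 350
Comparing — Policy B: W=-10, Policy C: W=350. Lowest is -10 (Policy B).

-10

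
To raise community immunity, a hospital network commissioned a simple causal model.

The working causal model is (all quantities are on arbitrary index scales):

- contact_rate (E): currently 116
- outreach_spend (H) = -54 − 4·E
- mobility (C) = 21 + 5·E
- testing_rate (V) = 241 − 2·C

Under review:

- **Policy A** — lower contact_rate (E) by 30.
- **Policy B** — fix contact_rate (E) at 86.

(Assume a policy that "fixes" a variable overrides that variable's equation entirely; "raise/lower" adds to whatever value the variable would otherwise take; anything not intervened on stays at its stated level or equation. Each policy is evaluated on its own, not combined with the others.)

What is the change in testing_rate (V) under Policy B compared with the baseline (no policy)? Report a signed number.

Baseline:
  E = 116
  C = 21 + 5·116 = 601
  V = 241 − 2·601 = -961
Policy B (E := 86):
  E = 86
  C = 21 + 5·86 = 451
  V = 241 − 2·451 = -661
Change in V: -661 − (-961) = 300

300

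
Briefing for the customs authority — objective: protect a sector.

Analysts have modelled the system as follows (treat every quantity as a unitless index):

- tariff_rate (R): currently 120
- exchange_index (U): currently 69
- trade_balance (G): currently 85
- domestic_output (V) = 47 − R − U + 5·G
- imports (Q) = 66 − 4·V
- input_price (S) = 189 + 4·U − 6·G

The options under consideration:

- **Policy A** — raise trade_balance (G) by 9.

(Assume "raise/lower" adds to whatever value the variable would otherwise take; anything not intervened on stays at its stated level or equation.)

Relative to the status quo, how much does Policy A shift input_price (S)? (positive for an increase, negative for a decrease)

Baseline:
  U = 69
  G = 85
  S = 189 + 4·69 − 6·85 = -45
Policy A (G + 9):
  U = 69
  G = 85 + 9 = 94
  S = 189 + 4·69 − 6·94 = -99
Change in S: -99 − (-45) = -54

-54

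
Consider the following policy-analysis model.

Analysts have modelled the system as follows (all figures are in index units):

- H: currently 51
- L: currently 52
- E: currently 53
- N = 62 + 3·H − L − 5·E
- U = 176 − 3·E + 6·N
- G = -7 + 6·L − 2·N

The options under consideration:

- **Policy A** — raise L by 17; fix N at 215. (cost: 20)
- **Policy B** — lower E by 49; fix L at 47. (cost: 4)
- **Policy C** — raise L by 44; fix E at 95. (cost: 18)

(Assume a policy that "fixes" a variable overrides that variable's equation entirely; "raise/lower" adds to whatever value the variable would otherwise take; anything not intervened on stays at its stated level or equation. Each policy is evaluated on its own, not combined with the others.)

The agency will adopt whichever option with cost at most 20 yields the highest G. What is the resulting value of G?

1281

Policy A (L + 17, N := 215):
  H = 51
  L = 52 + 17 = 69
  E = 53
  N = 215
  G = -7 + 6·69 − 2·215 = -23
Policy B (E − 49, L := 47):
  H = 51
  L = 47
  E = 53 − 49 = 4
  N = 62 + 3·51 − 47 − 5·4 = 148
  G = -7 + 6·47 − 2·148 = -21
Policy C (L + 44, E := 95):
  H = 51
  L = 52 + 44 = 96
  E = 95
  N = 62 + 3·51 − 96 − 5·95 = -356
  G = -7 + 6·96 − 2·(-356) = 1281
Comparing — Policy A: G=-23, Policy B: G=-21, Policy C: G=1281. Highest is 1281 (Policy C).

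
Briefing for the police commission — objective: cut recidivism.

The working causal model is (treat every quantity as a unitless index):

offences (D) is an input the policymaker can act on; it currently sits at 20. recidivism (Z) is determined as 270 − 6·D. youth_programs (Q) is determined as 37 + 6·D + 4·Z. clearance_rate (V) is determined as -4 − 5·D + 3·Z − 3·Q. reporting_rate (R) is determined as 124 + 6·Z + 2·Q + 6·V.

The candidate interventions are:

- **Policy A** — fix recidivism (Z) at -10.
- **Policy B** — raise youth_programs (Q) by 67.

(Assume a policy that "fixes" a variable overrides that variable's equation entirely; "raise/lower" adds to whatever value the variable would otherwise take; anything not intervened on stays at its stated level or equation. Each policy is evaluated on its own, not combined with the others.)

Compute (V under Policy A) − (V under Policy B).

Policy A (Z := -10):
  D = 20
  Z = -10
  Q = 37 + 6·20 + 4·(-10) = 117
  V = -4 − 5·20 + 3·(-10) − 3·117 = -485
Policy B (Q + 67):
  D = 20
  Z = 270 − 6·20 = 150
  Q = 37 + 6·20 + 4·150 (+67 from intervention) = 824
  V = -4 − 5·20 + 3·150 − 3·824 = -2126
V: -485 − (-2126) = 1641

1641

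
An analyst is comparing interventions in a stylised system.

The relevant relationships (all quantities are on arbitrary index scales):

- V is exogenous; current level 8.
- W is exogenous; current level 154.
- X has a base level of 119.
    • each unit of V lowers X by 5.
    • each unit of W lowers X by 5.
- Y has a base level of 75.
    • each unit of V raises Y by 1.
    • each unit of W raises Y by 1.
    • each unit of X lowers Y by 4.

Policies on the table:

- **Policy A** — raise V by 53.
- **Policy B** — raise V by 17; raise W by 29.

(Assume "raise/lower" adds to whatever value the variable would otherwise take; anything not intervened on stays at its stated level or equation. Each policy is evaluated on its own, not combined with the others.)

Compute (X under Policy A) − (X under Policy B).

-35

Policy A (V + 53):
  V = 8 + 53 = 61
  W = 154
  X = 119 − 5·61 − 5·154 = -956
Policy B (V + 17, W + 29):
  V = 8 + 17 = 25
  W = 154 + 29 = 183
  X = 119 − 5·25 − 5·183 = -921
X: -956 − (-921) = -35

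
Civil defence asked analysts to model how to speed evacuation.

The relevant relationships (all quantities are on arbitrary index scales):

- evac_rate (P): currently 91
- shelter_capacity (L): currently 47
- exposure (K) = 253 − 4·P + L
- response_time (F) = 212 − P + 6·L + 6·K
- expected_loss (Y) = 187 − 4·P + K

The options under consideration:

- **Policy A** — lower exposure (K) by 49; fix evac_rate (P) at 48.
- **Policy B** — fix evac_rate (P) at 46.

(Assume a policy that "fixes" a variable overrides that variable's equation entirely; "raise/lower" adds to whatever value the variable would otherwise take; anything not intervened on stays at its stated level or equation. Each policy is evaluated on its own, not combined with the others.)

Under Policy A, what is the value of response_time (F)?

Policy A (K − 49, P := 48):
  P = 48
  L = 47
  K = 253 − 4·48 + 47 (−49 from intervention) = 59
  F = 212 − 48 + 6·47 + 6·59 = 800

800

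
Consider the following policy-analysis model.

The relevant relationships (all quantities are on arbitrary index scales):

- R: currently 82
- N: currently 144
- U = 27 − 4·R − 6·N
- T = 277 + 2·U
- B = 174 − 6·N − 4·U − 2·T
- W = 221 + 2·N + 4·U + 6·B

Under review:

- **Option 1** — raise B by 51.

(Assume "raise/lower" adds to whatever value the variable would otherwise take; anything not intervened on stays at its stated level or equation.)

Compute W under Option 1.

44611

Option 1 (B + 51):
  R = 82
  N = 144
  U = 27 − 4·82 − 6·144 = -1165
  T = 277 + 2·(-1165) = -2053
  B = 174 − 6·144 − 4·(-1165) − 2·(-2053) (+51 from intervention) = 8127
  W = 221 + 2·144 + 4·(-1165) + 6·8127 = 44611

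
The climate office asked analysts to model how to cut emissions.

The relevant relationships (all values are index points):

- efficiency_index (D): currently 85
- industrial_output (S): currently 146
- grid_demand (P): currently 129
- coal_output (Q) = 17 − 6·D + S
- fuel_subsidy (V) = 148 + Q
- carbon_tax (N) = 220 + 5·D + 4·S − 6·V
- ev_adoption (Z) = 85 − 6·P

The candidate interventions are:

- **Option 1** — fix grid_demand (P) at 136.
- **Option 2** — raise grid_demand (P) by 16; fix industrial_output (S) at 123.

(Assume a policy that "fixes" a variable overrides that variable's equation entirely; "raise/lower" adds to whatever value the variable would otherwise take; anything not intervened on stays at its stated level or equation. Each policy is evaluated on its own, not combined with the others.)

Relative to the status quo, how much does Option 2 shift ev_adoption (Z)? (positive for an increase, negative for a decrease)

-96

Baseline:
  P = 129
  Z = 85 − 6·129 = -689
Option 2 (P + 16, S := 123):
  P = 129 + 16 = 145
  Z = 85 − 6·145 = -785
Change in Z: -785 − (-689) = -96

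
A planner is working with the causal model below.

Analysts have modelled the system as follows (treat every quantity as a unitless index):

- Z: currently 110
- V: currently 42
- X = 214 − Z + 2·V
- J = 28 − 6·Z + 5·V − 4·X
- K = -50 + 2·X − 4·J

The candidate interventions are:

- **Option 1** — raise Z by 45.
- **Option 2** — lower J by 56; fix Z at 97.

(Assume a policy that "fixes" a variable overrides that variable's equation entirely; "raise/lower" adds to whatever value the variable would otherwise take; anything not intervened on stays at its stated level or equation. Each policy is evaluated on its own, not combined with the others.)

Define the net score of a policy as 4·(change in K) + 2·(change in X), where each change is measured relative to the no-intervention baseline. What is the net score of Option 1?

Baseline:
  Z = 110
  V = 42
  X = 214 − 110 + 2·42 = 188
  J = 28 − 6·110 + 5·42 − 4·188 = -1174
  K = -50 + 2·188 − 4·(-1174) = 5022
Option 1 (Z + 45):
  Z = 110 + 45 = 155
  V = 42
  X = 214 − 155 + 2·42 = 143
  J = 28 − 6·155 + 5·42 − 4·143 = -1264
  K = -50 + 2·143 − 4·(-1264) = 5292
ΔK = 5292 − 5022 = 270; ΔX = 143 − 188 = -45
Score = 4·270 + 2·(-45) = 990

990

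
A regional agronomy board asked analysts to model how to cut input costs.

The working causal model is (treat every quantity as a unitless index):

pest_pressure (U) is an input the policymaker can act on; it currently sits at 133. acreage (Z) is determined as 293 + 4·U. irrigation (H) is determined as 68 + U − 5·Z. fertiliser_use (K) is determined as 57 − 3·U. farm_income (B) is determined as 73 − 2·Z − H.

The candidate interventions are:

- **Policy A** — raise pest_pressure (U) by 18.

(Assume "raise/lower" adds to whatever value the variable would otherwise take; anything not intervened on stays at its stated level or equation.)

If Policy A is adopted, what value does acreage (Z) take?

897

Policy A (U + 18):
  U = 133 + 18 = 151
  Z = 293 + 4·151 = 897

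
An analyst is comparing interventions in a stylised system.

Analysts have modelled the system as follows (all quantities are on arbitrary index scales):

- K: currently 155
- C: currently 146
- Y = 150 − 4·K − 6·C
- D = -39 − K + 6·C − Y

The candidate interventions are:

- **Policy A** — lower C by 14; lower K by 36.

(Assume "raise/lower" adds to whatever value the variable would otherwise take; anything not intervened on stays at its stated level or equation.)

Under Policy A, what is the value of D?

Policy A (C − 14, K − 36):
  K = 155 − 36 = 119
  C = 146 − 14 = 132
  Y = 150 − 4·119 − 6·132 = -1118
  D = -39 − 119 + 6·132 − (-1118) = 1752

1752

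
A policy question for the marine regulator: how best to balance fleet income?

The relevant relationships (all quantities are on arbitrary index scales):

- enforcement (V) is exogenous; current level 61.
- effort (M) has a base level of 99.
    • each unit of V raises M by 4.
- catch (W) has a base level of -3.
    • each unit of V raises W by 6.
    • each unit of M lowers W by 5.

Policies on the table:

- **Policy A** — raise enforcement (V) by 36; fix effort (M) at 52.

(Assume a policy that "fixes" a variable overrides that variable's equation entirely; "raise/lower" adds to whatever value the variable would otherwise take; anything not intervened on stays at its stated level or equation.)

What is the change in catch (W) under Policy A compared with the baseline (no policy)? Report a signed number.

1671

Baseline:
  V = 61
  M = 99 + 4·61 = 343
  W = -3 + 6·61 − 5·343 = -1352
Policy A (V + 36, M := 52):
  V = 61 + 36 = 97
  M = 52
  W = -3 + 6·97 − 5·52 = 319
Change in W: 319 − (-1352) = 1671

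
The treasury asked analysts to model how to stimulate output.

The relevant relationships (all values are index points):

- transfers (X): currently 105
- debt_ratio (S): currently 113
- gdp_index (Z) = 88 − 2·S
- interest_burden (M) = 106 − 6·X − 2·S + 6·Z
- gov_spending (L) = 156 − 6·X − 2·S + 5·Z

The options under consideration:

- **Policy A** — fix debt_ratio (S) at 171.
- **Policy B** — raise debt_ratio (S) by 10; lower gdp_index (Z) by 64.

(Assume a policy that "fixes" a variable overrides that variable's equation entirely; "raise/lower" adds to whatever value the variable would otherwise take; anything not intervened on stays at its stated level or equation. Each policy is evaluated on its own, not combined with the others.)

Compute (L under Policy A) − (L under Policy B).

-256

Policy A (S := 171):
  X = 105
  S = 171
  Z = 88 − 2·171 = -254
  L = 156 − 6·105 − 2·171 + 5·(-254) = -2086
Policy B (S + 10, Z − 64):
  X = 105
  S = 113 + 10 = 123
  Z = 88 − 2·123 (−64 from intervention) = -222
  L = 156 − 6·105 − 2·123 + 5·(-222) = -1830
L: -2086 − (-1830) = -256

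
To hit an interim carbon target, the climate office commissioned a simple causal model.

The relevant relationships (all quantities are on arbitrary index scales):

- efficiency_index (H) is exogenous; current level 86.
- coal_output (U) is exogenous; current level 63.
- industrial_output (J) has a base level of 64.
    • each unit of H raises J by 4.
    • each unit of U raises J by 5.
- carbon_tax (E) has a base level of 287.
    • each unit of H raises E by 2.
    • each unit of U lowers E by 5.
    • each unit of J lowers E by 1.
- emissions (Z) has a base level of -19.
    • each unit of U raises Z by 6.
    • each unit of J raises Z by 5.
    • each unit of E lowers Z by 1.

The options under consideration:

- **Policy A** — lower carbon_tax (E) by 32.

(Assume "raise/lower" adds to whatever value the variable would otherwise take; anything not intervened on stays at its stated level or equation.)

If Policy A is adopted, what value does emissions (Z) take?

Policy A (E − 32):
  H = 86
  U = 63
  J = 64 + 4·86 + 5·63 = 723
  E = 287 + 2·86 − 5·63 − 723 (−32 from intervention) = -611
  Z = -19 + 6·63 + 5·723 − (-611) = 4585

4585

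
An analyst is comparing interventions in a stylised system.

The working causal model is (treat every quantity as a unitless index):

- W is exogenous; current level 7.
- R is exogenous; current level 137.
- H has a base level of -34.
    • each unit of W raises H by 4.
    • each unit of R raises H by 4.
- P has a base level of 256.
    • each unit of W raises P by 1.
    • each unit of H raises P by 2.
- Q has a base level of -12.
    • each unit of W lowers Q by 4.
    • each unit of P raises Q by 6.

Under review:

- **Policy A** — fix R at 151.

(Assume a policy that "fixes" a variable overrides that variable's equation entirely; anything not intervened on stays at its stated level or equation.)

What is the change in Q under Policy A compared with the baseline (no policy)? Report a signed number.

Baseline:
  W = 7
  R = 137
  H = -34 + 4·7 + 4·137 = 542
  P = 256 + 7 + 2·542 = 1347
  Q = -12 − 4·7 + 6·1347 = 8042
Policy A (R := 151):
  W = 7
  R = 151
  H = -34 + 4·7 + 4·151 = 598
  P = 256 + 7 + 2·598 = 1459
  Q = -12 − 4·7 + 6·1459 = 8714
Change in Q: 8714 − 8042 = 672

672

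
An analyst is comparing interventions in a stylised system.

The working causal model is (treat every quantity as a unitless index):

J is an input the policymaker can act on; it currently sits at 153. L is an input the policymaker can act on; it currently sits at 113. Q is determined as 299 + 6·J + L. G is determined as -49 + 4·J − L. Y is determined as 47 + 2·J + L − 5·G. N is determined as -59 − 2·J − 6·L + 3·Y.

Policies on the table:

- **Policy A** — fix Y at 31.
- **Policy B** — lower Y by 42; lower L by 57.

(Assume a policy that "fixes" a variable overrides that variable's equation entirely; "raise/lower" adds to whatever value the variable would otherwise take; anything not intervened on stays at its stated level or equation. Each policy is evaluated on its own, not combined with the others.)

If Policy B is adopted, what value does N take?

-7205

Policy B (Y − 42, L − 57):
  J = 153
  L = 113 − 57 = 56
  G = -49 + 4·153 − 56 = 507
  Y = 47 + 2·153 + 56 − 5·507 (−42 from intervention) = -2168
  N = -59 − 2·153 − 6·56 + 3·(-2168) = -7205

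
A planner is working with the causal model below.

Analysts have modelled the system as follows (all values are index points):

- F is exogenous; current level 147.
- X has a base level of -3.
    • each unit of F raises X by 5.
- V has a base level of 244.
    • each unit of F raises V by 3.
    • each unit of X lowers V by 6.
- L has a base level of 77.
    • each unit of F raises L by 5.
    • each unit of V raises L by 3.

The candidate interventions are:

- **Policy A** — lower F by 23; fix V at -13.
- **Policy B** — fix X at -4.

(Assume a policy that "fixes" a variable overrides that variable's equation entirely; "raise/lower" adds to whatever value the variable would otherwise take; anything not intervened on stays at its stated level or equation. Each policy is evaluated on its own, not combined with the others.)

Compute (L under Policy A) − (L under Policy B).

-2281

Policy A (F − 23, V := -13):
  F = 147 − 23 = 124
  X = -3 + 5·124 = 617
  V = -13
  L = 77 + 5·124 + 3·(-13) = 658
Policy B (X := -4):
  F = 147
  X = -4
  V = 244 + 3·147 − 6·(-4) = 709
  L = 77 + 5·147 + 3·709 = 2939
L: 658 − 2939 = -2281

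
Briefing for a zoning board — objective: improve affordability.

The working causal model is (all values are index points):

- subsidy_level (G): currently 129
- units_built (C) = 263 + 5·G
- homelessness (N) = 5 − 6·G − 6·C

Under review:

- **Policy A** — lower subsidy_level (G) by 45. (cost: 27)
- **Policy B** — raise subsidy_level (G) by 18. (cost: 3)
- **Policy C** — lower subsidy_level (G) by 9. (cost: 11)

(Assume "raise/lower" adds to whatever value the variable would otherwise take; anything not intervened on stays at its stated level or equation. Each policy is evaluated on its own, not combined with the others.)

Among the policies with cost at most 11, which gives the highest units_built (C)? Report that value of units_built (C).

998

Policy B (G + 18):
  G = 129 + 18 = 147
  C = 263 + 5·147 = 998
Policy C (G − 9):
  G = 129 − 9 = 120
  C = 263 + 5·120 = 863
Comparing — Policy B: C=998, Policy C: C=863. Highest is 998 (Policy B).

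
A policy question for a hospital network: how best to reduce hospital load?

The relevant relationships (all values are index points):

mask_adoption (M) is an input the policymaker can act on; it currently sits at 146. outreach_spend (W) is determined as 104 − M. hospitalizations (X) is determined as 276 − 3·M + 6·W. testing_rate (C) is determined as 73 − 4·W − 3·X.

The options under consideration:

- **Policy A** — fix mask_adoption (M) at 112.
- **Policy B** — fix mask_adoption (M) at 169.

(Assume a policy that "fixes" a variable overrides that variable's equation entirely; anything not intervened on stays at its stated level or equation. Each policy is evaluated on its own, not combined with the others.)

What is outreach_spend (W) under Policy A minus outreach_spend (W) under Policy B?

57

Policy A (M := 112):
  M = 112
  W = 104 − 112 = -8
Policy B (M := 169):
  M = 169
  W = 104 − 169 = -65
W: -8 − (-65) = 57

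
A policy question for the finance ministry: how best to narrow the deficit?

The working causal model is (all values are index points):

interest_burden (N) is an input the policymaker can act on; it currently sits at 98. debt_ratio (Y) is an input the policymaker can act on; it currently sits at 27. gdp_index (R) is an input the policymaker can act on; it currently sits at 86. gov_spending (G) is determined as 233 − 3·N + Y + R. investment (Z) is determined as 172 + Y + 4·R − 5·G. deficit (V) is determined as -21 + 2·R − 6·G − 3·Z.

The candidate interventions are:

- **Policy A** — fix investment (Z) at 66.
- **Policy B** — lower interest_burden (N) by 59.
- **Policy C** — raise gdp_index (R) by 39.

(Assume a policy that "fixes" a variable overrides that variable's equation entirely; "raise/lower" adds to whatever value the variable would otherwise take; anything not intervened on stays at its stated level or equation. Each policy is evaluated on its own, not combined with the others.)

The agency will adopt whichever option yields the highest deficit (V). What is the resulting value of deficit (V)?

583

Policy A (Z := 66):
  N = 98
  Y = 27
  R = 86
  G = 233 − 3·98 + 27 + 86 = 52
  Z = 66
  V = -21 + 2·86 − 6·52 − 3·66 = -359
Policy B (N − 59):
  N = 98 − 59 = 39
  Y = 27
  R = 86
  G = 233 − 3·39 + 27 + 86 = 229
  Z = 172 + 27 + 4·86 − 5·229 = -602
  V = -21 + 2·86 − 6·229 − 3·(-602) = 583
Policy C (R + 39):
  N = 98
  Y = 27
  R = 86 + 39 = 125
  G = 233 − 3·98 + 27 + 125 = 91
  Z = 172 + 27 + 4·125 − 5·91 = 244
  V = -21 + 2·125 − 6·91 − 3·244 = -1049
Comparing — Policy A: V=-359, Policy B: V=583, Policy C: V=-1049. Highest is 583 (Policy B).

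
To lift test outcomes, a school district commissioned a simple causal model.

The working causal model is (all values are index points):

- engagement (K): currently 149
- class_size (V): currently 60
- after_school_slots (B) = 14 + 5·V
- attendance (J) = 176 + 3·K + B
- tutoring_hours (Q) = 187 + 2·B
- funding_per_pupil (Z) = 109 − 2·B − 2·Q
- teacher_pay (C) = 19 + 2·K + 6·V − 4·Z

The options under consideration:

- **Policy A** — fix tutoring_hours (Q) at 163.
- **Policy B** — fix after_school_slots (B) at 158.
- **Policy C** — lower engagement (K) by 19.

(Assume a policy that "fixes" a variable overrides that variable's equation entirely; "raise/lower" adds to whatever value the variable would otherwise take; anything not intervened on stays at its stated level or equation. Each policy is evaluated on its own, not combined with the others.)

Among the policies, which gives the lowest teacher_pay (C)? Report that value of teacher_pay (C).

4057

Policy A (Q := 163):
  K = 149
  V = 60
  B = 14 + 5·60 = 314
  Q = 163
  Z = 109 − 2·314 − 2·163 = -845
  C = 19 + 2·149 + 6·60 − 4·(-845) = 4057
Policy B (B := 158):
  K = 149
  V = 60
  B = 158
  Q = 187 + 2·158 = 503
  Z = 109 − 2·158 − 2·503 = -1213
  C = 19 + 2·149 + 6·60 − 4·(-1213) = 5529
Policy C (K − 19):
  K = 149 − 19 = 130
  V = 60
  B = 14 + 5·60 = 314
  Q = 187 + 2·314 = 815
  Z = 109 − 2·314 − 2·815 = -2149
  C = 19 + 2·130 + 6·60 − 4·(-2149) = 9235
Comparing — Policy A: C=4057, Policy B: C=5529, Policy C: C=9235. Lowest is 4057 (Policy A).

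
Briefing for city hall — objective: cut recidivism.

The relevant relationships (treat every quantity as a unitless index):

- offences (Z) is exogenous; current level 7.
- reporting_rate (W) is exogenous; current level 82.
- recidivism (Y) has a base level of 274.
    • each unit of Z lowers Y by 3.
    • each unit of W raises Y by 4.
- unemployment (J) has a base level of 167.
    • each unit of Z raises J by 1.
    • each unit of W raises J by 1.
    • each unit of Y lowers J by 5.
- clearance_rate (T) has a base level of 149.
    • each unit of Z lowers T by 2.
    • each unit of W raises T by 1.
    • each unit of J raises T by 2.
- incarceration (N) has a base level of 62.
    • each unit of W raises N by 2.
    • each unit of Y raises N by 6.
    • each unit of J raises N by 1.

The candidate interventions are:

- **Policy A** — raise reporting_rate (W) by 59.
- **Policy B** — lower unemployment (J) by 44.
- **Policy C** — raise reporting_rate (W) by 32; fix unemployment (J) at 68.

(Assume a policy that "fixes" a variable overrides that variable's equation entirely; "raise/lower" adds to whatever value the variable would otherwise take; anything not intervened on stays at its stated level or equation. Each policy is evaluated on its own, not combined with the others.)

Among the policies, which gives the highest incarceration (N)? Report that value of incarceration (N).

4612

Policy A (W + 59):
  Z = 7
  W = 82 + 59 = 141
  Y = 274 − 3·7 + 4·141 = 817
  J = 167 + 7 + 141 − 5·817 = -3770
  N = 62 + 2·141 + 6·817 + (-3770) = 1476
Policy B (J − 44):
  Z = 7
  W = 82
  Y = 274 − 3·7 + 4·82 = 581
  J = 167 + 7 + 82 − 5·581 (−44 from intervention) = -2693
  N = 62 + 2·82 + 6·581 + (-2693) = 1019
Policy C (W + 32, J := 68):
  Z = 7
  W = 82 + 32 = 114
  Y = 274 − 3·7 + 4·114 = 709
  J = 68
  N = 62 + 2·114 + 6·709 + 68 = 4612
Comparing — Policy A: N=1476, Policy B: N=1019, Policy C: N=4612. Highest is 4612 (Policy C).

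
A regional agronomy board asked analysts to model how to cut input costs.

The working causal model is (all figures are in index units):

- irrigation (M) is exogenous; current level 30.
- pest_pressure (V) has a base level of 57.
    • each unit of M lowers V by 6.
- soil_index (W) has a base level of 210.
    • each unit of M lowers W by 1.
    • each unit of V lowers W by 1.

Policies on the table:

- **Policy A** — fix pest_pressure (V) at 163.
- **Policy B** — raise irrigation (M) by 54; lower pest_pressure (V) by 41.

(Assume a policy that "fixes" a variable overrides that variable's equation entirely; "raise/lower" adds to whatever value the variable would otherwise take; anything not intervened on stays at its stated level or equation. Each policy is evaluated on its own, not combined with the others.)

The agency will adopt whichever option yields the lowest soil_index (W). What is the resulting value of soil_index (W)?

Policy A (V := 163):
  M = 30
  V = 163
  W = 210 − 30 − 163 = 17
Policy B (M + 54, V − 41):
  M = 30 + 54 = 84
  V = 57 − 6·84 (−41 from intervention) = -488
  W = 210 − 84 − (-488) = 614
Comparing — Policy A: W=17, Policy B: W=614. Lowest is 17 (Policy A).

17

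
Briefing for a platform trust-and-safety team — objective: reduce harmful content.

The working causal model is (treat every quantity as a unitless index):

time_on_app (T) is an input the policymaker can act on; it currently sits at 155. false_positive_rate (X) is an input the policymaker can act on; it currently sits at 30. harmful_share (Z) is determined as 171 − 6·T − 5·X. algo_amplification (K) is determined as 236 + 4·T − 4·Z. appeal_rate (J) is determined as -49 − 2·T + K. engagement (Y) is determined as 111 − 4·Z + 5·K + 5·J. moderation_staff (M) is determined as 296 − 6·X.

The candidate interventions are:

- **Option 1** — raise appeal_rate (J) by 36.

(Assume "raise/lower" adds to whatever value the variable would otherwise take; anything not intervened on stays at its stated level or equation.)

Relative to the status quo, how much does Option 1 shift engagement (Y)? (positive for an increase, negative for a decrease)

Baseline:
  T = 155
  X = 30
  Z = 171 − 6·155 − 5·30 = -909
  K = 236 + 4·155 − 4·(-909) = 4492
  J = -49 − 2·155 + 4492 = 4133
  Y = 111 − 4·(-909) + 5·4492 + 5·4133 = 46872
Option 1 (J + 36):
  T = 155
  X = 30
  Z = 171 − 6·155 − 5·30 = -909
  K = 236 + 4·155 − 4·(-909) = 4492
  J = -49 − 2·155 + 4492 (+36 from intervention) = 4169
  Y = 111 − 4·(-909) + 5·4492 + 5·4169 = 47052
Change in Y: 47052 − 46872 = 180

180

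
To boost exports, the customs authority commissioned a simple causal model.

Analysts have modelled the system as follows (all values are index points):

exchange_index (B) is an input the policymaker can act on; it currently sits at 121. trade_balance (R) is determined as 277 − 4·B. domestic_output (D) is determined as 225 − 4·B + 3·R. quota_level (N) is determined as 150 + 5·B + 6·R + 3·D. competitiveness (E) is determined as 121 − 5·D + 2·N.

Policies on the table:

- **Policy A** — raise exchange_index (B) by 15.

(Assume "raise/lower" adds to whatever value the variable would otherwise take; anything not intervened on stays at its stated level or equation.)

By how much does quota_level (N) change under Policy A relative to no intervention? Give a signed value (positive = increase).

Baseline:
  B = 121
  R = 277 − 4·121 = -207
  D = 225 − 4·121 + 3·(-207) = -880
  N = 150 + 5·121 + 6·(-207) + 3·(-880) = -3127
Policy A (B + 15):
  B = 121 + 15 = 136
  R = 277 − 4·136 = -267
  D = 225 − 4·136 + 3·(-267) = -1120
  N = 150 + 5·136 + 6·(-267) + 3·(-1120) = -4132
Change in N: -4132 − (-3127) = -1005

-1005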